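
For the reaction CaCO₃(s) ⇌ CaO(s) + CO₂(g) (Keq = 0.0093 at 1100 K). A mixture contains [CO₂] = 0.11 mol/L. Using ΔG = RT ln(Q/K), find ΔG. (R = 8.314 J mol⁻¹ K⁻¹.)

(CaCO₃, CaO are pure solids — omitted from Q.)
Q = [CO₂] = 0.110
ΔG = RT ln(Q/Keq) = (8.314 J mol⁻¹ K⁻¹)(1100 K) × ln(0.110/0.0093)
   = (9.145 kJ/mol)(2.470) = 22.6 kJ/mol
ΔG > 0, so the forward reaction is non-spontaneous (proceeds in reverse).

ΔG = 22.6 kJ/mol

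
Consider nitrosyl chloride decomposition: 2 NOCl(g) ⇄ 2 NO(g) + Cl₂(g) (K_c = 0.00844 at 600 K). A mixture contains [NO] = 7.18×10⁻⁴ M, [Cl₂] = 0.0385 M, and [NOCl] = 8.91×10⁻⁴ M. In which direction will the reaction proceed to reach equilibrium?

Q_c = [NO]²·[Cl₂] / [NOCl]² = (7.18×10⁻⁴)²·(0.0385) / (8.91×10⁻⁴)² = 0.0250
Q_c = 0.0250 > K_c = 0.00844, so the reverse reaction proceeds.

in the reverse direction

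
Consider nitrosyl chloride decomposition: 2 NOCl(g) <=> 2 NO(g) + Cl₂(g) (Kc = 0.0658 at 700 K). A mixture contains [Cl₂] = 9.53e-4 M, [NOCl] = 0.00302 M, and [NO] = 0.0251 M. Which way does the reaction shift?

neither direction; the system is at equilibrium

Qc = [NO]²·[Cl₂] / [NOCl]² = (0.0251)²·(9.53e-4) / (0.00302)² = 0.0658
Qc = 0.0658 = Kc, so the system is already at equilibrium.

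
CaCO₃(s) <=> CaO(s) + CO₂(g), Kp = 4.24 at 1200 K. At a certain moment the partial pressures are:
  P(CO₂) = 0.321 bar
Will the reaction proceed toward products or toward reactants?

(CaCO₃, CaO are pure solids — omitted from Qp.)
Qp = P(CO₂) = 0.321
Qp = 0.321 < Kp = 4.24, so the forward reaction proceeds.

in the forward direction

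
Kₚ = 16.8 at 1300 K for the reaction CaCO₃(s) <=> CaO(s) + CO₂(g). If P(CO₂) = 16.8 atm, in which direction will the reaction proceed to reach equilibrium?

neither direction; the system is at equilibrium

(CaCO₃, CaO are pure solids — omitted from Qₚ.)
Qₚ = P(CO₂) = 16.8
Qₚ = 16.8 = Kₚ, so the system is already at equilibrium.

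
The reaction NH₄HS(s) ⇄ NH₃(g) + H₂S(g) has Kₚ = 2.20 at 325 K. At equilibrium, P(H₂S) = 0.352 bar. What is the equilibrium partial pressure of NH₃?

(NH₄HS is a pure solid — omitted from Kₚ.)
At equilibrium, Kₚ = P(NH₃)·P(H₂S) = 2.20.
(P(NH₃))·(0.352) = 2.20
P(NH₃) = 6.25 bar

P(NH₃) = 6.25 bar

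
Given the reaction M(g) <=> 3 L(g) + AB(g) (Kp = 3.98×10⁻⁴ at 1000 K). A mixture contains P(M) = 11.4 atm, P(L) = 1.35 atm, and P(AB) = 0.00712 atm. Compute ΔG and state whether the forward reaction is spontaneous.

ΔG = 11.2 kJ/mol; the forward reaction is non-spontaneous

Qp = P(L)³·P(AB) / P(M) = (1.35)³·(0.00712) / (11.4) = 0.00154
ΔG = RT ln(Qp/Kp) = (8.314 J mol⁻¹ K⁻¹)(1000 K) × ln(0.00154/3.98×10⁻⁴)
   = (8.314 kJ/mol)(1.353) = 11.2 kJ/mol
ΔG > 0, so the forward reaction is non-spontaneous (proceeds in reverse).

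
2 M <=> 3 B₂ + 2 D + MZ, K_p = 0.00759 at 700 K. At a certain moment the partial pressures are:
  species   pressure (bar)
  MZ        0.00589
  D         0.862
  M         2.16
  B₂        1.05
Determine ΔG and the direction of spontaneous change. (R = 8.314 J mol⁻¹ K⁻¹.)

Q_p = P(B₂)³·P(D)²·P(MZ) / P(M)² = (1.05)³·(0.862)²·(0.00589) / (2.16)² = 0.00109
ΔG = RT ln(Q_p/K_p) = (8.314 J mol⁻¹ K⁻¹)(700 K) × ln(0.00109/0.00759)
   = (5.820 kJ/mol)(-1.941) = -11.3 kJ/mol
ΔG < 0, so the forward reaction is spontaneous (proceeds forward).

ΔG = -11.3 kJ/mol; the forward reaction is spontaneous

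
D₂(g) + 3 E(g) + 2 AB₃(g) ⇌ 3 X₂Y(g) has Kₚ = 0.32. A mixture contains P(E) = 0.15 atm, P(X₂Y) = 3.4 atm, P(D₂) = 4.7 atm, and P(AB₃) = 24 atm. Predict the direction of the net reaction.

to the left

Qₚ = P(X₂Y)³ / (P(D₂)·P(E)³·P(AB₃)²) = (3.4)³ / ((4.7)·(0.15)³·(24)²) = 4.3
Qₚ = 4.3 > Kₚ = 0.32, so the reverse reaction proceeds.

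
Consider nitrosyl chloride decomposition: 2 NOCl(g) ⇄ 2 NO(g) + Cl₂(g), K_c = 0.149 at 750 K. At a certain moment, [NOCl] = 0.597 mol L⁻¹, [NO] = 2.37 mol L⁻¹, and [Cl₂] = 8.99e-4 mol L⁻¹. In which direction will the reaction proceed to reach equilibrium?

toward products

Q_c = [NO]²·[Cl₂] / [NOCl]² = (2.37)²·(8.99e-4) / (0.597)² = 0.0142
Q_c = 0.0142 < K_c = 0.149, so the forward reaction proceeds.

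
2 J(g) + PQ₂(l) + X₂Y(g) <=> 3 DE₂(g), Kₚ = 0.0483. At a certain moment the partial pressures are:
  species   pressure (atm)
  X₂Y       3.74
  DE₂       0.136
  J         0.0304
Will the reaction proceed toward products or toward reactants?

(PQ₂ is a pure liquid — omitted from Qₚ.)
Qₚ = P(DE₂)³ / (P(J)²·P(X₂Y)) = (0.136)³ / ((0.0304)²·(3.74)) = 0.728
Qₚ = 0.728 > Kₚ = 0.0483, so the reverse reaction proceeds.

reverse (toward reactants)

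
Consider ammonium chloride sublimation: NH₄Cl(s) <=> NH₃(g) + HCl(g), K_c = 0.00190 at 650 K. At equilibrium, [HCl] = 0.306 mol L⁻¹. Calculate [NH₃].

(NH₄Cl is a pure solid — omitted from K_c.)
At equilibrium, K_c = [NH₃]·[HCl] = 0.00190.
([NH₃])·(0.306) = 0.00190
[NH₃] = 0.00621 mol L⁻¹

[NH₃] = 0.00621 mol L⁻¹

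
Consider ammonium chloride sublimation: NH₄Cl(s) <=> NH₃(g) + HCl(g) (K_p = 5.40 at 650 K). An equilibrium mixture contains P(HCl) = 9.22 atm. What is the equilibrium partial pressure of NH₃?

P(NH₃) = 0.586 atm

(NH₄Cl is a pure solid — omitted from K_p.)
At equilibrium, K_p = P(NH₃)·P(HCl) = 5.40.
(P(NH₃))·(9.22) = 5.40
P(NH₃) = 0.586 atm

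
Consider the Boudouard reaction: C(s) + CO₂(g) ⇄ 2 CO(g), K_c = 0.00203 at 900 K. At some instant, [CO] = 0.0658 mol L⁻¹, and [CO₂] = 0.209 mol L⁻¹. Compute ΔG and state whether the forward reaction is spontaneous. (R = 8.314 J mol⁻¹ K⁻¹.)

ΔG = 17.4 kJ/mol; the forward reaction is non-spontaneous

(C is a pure solid — omitted from Q_c.)
Q_c = [CO]² / [CO₂] = (0.0658)² / (0.209) = 0.0207
ΔG = RT ln(Q_c/K_c) = (8.314 J mol⁻¹ K⁻¹)(900 K) × ln(0.0207/0.00203)
   = (7.483 kJ/mol)(2.322) = 17.4 kJ/mol
ΔG > 0, so the forward reaction is non-spontaneous (proceeds in reverse).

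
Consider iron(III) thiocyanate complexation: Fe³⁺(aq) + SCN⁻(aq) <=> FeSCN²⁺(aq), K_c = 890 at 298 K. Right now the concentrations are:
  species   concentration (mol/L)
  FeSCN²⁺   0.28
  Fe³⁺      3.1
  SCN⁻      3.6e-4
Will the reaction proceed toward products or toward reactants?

toward products

Q_c = [FeSCN²⁺] / ([Fe³⁺]·[SCN⁻]) = (0.28) / ((3.1)·(3.6e-4)) = 250
Q_c = 250 < K_c = 890, so the forward reaction proceeds.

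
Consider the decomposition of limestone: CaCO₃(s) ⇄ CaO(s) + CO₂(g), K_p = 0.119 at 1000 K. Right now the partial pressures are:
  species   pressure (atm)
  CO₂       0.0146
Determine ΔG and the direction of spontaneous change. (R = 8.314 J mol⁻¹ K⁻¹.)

(CaCO₃, CaO are pure solids — omitted from Q_p.)
Q_p = P(CO₂) = 0.0146
ΔG = RT ln(Q_p/K_p) = (8.314 J mol⁻¹ K⁻¹)(1000 K) × ln(0.0146/0.119)
   = (8.314 kJ/mol)(-2.098) = -17.4 kJ/mol
ΔG < 0, so the forward reaction is spontaneous (proceeds forward).

ΔG = -17.4 kJ/mol; the forward reaction is spontaneous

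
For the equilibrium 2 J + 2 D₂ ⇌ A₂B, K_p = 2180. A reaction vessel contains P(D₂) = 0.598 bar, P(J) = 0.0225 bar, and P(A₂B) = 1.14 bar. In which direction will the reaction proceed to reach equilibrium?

Q_p = P(A₂B) / (P(J)²·P(D₂)²) = (1.14) / ((0.0225)²·(0.598)²) = 6300
Q_p = 6300 > K_p = 2180, so the reverse reaction proceeds.

to the left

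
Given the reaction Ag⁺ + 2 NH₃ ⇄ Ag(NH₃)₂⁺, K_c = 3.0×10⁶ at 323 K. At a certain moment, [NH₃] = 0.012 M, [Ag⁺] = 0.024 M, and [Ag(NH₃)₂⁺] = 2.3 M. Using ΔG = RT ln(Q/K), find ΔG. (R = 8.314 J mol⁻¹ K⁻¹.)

Q_c = [Ag(NH₃)₂⁺] / ([Ag⁺]·[NH₃]²) = (2.3) / ((0.024)·(0.012)²) = 6.66×10⁵
ΔG = RT ln(Q_c/K_c) = (8.314 J mol⁻¹ K⁻¹)(323 K) × ln(6.66×10⁵/3.0×10⁶)
   = (2.685 kJ/mol)(-1.505) = -4.04 kJ/mol
ΔG < 0, so the forward reaction is spontaneous (proceeds forward).

ΔG = -4.04 kJ/mol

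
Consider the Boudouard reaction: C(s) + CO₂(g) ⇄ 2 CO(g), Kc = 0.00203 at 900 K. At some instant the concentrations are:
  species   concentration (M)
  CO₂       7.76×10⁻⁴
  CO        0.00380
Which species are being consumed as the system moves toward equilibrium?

CO (products)

(C is a pure solid — omitted from Qc.)
Qc = [CO]² / [CO₂] = (0.00380)² / (7.76×10⁻⁴) = 0.0186
Qc = 0.0186 > Kc = 0.00203: net reverse reaction.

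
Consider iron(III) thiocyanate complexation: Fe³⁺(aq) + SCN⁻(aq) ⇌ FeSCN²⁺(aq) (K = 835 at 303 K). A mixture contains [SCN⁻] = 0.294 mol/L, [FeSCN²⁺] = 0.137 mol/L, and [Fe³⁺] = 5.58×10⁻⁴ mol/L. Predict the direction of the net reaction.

Q = [FeSCN²⁺] / ([Fe³⁺]·[SCN⁻]) = (0.137) / ((5.58×10⁻⁴)·(0.294)) = 835
Q = 835 = K, so the system is already at equilibrium.

neither direction; the system is at equilibrium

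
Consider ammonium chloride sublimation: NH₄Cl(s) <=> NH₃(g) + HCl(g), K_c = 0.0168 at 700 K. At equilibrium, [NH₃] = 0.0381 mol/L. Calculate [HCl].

[HCl] = 0.441 mol/L

(NH₄Cl is a pure solid — omitted from K_c.)
At equilibrium, K_c = [NH₃]·[HCl] = 0.0168.
(0.0381)·([HCl]) = 0.0168
[HCl] = 0.441 mol/L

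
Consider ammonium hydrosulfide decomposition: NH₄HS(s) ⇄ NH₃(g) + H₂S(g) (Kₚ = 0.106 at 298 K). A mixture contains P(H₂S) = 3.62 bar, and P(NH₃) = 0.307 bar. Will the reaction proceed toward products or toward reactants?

in the reverse direction

(NH₄HS is a pure solid — omitted from Qₚ.)
Qₚ = P(NH₃)·P(H₂S) = (0.307)·(3.62) = 1.11
Qₚ = 1.11 > Kₚ = 0.106, so the reverse reaction proceeds.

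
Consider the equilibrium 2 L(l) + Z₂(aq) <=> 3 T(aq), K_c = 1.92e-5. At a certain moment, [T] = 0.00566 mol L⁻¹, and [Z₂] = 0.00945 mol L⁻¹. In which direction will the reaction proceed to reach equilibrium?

(L is a pure liquid — omitted from Q_c.)
Q_c = [T]³ / [Z₂] = (0.00566)³ / (0.00945) = 1.92e-5
Q_c = 1.92e-5 = K_c, so the system is already at equilibrium.

at equilibrium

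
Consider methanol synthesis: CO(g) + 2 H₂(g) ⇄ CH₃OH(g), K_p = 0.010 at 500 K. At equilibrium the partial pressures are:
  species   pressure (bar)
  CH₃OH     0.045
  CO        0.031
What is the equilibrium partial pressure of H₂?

P(H₂) = 12 bar

At equilibrium, K_p = P(CH₃OH) / (P(CO)·P(H₂)²) = 0.010.
(0.045) / ((0.031)·(P(H₂))²) = 0.010
P(H₂)² = 145 ⇒ P(H₂) = 12 bar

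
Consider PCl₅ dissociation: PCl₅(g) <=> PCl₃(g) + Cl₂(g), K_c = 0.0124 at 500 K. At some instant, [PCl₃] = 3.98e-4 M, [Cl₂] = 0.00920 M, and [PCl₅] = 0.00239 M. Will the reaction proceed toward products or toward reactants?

Q_c = [PCl₃]·[Cl₂] / [PCl₅] = (3.98e-4)·(0.00920) / (0.00239) = 0.00153
Q_c = 0.00153 < K_c = 0.0124, so the forward reaction proceeds.

forward (toward products)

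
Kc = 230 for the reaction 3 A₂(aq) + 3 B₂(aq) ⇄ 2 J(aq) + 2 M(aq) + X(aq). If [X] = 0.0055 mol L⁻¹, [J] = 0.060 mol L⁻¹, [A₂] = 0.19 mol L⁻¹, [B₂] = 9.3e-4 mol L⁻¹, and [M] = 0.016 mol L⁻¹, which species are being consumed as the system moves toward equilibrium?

J, M, X (products)

Qc = [J]²·[M]²·[X] / ([A₂]³·[B₂]³) = (0.060)²·(0.016)²·(0.0055) / ((0.19)³·(9.3e-4)³) = 920
Qc = 920 > Kc = 230: net reverse reaction.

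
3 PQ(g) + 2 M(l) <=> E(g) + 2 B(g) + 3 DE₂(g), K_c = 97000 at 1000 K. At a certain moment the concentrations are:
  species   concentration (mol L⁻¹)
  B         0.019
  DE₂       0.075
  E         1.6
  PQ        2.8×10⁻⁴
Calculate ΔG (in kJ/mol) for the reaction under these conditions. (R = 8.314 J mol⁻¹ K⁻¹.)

(M is a pure liquid — omitted from Q_c.)
Q_c = [E]·[B]²·[DE₂]³ / [PQ]³ = (1.6)·(0.019)²·(0.075)³ / (2.8×10⁻⁴)³ = 11100
ΔG = RT ln(Q_c/K_c) = (8.314 J mol⁻¹ K⁻¹)(1000 K) × ln(11100/97000)
   = (8.314 kJ/mol)(-2.168) = -18.0 kJ/mol
ΔG < 0, so the forward reaction is spontaneous (proceeds forward).

ΔG = -18.0 kJ/mol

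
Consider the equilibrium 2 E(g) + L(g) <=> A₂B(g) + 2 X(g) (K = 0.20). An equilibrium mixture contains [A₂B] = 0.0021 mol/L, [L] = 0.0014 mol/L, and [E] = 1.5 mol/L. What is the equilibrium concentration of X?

[X] = 0.55 mol/L

At equilibrium, K = [A₂B]·[X]² / ([E]²·[L]) = 0.20.
(0.0021)·([X])² / ((1.5)²·(0.0014)) = 0.20
[X]² = 0.300 ⇒ [X] = 0.55 mol/L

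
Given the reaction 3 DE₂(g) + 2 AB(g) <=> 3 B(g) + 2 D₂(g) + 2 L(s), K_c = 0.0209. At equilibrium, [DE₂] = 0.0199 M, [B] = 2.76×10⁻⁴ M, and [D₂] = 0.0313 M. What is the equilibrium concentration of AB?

[AB] = 3.54×10⁻⁴ M

(L is a pure solid — omitted from K_c.)
At equilibrium, K_c = [B]³·[D₂]² / ([DE₂]³·[AB]²) = 0.0209.
(2.76×10⁻⁴)³·(0.0313)² / ((0.0199)³·([AB])²) = 0.0209
[AB]² = 1.25×10⁻⁷ ⇒ [AB] = 3.54×10⁻⁴ M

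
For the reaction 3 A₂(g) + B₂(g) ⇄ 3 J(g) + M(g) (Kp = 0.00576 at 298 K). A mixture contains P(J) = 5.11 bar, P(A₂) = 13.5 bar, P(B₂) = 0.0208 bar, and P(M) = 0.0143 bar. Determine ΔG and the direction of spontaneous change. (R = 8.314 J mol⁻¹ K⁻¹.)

Qp = P(J)³·P(M) / (P(A₂)³·P(B₂)) = (5.11)³·(0.0143) / ((13.5)³·(0.0208)) = 0.0373
ΔG = RT ln(Qp/Kp) = (8.314 J mol⁻¹ K⁻¹)(298 K) × ln(0.0373/0.00576)
   = (2.478 kJ/mol)(1.868) = 4.63 kJ/mol
ΔG > 0, so the forward reaction is non-spontaneous (proceeds in reverse).

ΔG = 4.63 kJ/mol; the forward reaction is non-spontaneous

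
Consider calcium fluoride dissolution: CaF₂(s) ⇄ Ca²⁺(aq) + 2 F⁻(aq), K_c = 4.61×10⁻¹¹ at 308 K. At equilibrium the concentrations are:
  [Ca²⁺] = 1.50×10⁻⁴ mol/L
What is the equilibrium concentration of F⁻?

[F⁻] = 5.54×10⁻⁴ mol/L

(CaF₂ is a pure solid — omitted from K_c.)
At equilibrium, K_c = [Ca²⁺]·[F⁻]² = 4.61×10⁻¹¹.
(1.50×10⁻⁴)·([F⁻])² = 4.61×10⁻¹¹
[F⁻]² = 3.07×10⁻⁷ ⇒ [F⁻] = 5.54×10⁻⁴ mol/L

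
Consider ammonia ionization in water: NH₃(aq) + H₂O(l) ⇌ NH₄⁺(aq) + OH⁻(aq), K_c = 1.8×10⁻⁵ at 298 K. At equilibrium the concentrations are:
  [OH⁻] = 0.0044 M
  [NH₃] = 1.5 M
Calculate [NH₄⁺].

[NH₄⁺] = 0.0061 M

(H₂O is a pure liquid — omitted from K_c.)
At equilibrium, K_c = [NH₄⁺]·[OH⁻] / [NH₃] = 1.8×10⁻⁵.
([NH₄⁺])·(0.0044) / (1.5) = 1.8×10⁻⁵
[NH₄⁺] = 0.00614 = 0.0061 M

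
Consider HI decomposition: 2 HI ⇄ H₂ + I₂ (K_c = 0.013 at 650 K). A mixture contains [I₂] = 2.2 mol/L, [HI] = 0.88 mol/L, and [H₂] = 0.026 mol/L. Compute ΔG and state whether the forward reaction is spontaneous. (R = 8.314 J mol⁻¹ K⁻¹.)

Q_c = [H₂]·[I₂] / [HI]² = (0.026)·(2.2) / (0.88)² = 0.0739
ΔG = RT ln(Q_c/K_c) = (8.314 J mol⁻¹ K⁻¹)(650 K) × ln(0.0739/0.013)
   = (5.404 kJ/mol)(1.738) = 9.39 kJ/mol
ΔG > 0, so the forward reaction is non-spontaneous (proceeds in reverse).

ΔG = 9.39 kJ/mol; the forward reaction is non-spontaneous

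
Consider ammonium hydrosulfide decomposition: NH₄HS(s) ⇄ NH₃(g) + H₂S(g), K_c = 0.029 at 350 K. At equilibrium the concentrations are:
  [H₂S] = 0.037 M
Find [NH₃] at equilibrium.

(NH₄HS is a pure solid — omitted from K_c.)
At equilibrium, K_c = [NH₃]·[H₂S] = 0.029.
([NH₃])·(0.037) = 0.029
[NH₃] = 0.784 = 0.78 M

[NH₃] = 0.78 M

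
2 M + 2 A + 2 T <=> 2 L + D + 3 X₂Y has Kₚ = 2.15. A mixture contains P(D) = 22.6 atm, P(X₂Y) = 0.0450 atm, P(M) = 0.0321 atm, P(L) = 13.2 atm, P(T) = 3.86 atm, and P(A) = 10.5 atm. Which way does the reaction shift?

Qₚ = P(L)²·P(D)·P(X₂Y)³ / (P(M)²·P(A)²·P(T)²) = (13.2)²·(22.6)·(0.0450)³ / ((0.0321)²·(10.5)²·(3.86)²) = 0.212
Qₚ = 0.212 < Kₚ = 2.15, so the forward reaction proceeds.

forward (toward products)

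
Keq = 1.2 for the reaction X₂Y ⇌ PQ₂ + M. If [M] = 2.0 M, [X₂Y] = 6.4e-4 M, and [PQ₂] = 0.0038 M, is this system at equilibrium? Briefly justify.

no; Q > K, reaction proceeds in reverse

Q = [PQ₂]·[M] / [X₂Y] = (0.0038)·(2.0) / (6.4e-4) = 12
Q = 12 > Keq = 1.2: net reverse reaction.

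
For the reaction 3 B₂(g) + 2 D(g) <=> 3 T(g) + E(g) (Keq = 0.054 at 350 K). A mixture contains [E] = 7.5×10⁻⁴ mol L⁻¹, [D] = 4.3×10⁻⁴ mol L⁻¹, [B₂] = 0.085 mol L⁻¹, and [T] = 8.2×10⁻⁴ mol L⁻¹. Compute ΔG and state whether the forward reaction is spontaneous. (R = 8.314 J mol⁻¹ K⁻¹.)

ΔG = -7.85 kJ/mol; the forward reaction is spontaneous

Q = [T]³·[E] / ([B₂]³·[D]²) = (8.2×10⁻⁴)³·(7.5×10⁻⁴) / ((0.085)³·(4.3×10⁻⁴)²) = 0.00364
ΔG = RT ln(Q/Keq) = (8.314 J mol⁻¹ K⁻¹)(350 K) × ln(0.00364/0.054)
   = (2.910 kJ/mol)(-2.697) = -7.85 kJ/mol
ΔG < 0, so the forward reaction is spontaneous (proceeds forward).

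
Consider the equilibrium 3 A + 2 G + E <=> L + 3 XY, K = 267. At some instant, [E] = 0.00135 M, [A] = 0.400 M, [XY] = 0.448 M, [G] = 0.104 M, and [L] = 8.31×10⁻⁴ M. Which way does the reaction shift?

Q = [L]·[XY]³ / ([A]³·[G]²·[E]) = (8.31×10⁻⁴)·(0.448)³ / ((0.400)³·(0.104)²·(0.00135)) = 80.0
Q = 80.0 < K = 267, so the forward reaction proceeds.

forward (toward products)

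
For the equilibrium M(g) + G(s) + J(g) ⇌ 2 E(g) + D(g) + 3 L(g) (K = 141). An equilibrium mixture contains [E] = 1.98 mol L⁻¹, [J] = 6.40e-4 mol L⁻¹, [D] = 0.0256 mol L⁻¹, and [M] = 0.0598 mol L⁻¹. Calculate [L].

(G is a pure solid — omitted from K.)
At equilibrium, K = [E]²·[D]·[L]³ / ([M]·[J]) = 141.
(1.98)²·(0.0256)·([L])³ / ((0.0598)·(6.40e-4)) = 141
[L]³ = 0.0538 ⇒ [L] = 0.377 mol L⁻¹

[L] = 0.377 mol L⁻¹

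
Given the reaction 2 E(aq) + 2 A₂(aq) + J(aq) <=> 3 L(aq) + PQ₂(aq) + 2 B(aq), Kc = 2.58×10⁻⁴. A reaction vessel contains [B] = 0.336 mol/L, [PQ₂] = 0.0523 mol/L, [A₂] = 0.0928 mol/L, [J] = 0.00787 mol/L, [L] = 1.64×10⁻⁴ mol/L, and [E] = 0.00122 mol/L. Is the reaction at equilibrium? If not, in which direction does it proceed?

Qc = [L]³·[PQ₂]·[B]² / ([E]²·[A₂]²·[J]) = (1.64×10⁻⁴)³·(0.0523)·(0.336)² / ((0.00122)²·(0.0928)²·(0.00787)) = 2.58×10⁻⁴
Qc = 2.58×10⁻⁴ = Kc, so the system is already at equilibrium.

neither direction; the system is at equilibrium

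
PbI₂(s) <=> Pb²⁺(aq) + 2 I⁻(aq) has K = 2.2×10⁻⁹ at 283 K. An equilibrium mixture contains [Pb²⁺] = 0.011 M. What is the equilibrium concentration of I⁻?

[I⁻] = 4.5×10⁻⁴ M

(PbI₂ is a pure solid — omitted from K.)
At equilibrium, K = [Pb²⁺]·[I⁻]² = 2.2×10⁻⁹.
(0.011)·([I⁻])² = 2.2×10⁻⁹
[I⁻]² = 2.00×10⁻⁷ ⇒ [I⁻] = 4.5×10⁻⁴ M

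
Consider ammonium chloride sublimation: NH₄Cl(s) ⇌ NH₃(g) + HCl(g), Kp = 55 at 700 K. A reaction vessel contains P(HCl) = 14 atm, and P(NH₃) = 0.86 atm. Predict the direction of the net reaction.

(NH₄Cl is a pure solid — omitted from Qp.)
Qp = P(NH₃)·P(HCl) = (0.86)·(14) = 12
Qp = 12 < Kp = 55, so the forward reaction proceeds.

in the forward direction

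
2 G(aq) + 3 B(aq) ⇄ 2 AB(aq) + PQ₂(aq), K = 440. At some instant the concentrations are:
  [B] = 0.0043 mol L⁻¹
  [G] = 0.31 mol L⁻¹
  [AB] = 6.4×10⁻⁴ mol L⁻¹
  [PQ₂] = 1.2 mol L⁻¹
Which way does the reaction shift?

Q = [AB]²·[PQ₂] / ([G]²·[B]³) = (6.4×10⁻⁴)²·(1.2) / ((0.31)²·(0.0043)³) = 64
Q = 64 < K = 440, so the forward reaction proceeds.

toward products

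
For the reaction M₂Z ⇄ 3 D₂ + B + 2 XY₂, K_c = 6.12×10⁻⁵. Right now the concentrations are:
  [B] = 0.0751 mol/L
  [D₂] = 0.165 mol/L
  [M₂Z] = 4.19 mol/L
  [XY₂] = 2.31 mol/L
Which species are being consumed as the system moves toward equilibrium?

Q_c = [D₂]³·[B]·[XY₂]² / [M₂Z] = (0.165)³·(0.0751)·(2.31)² / (4.19) = 4.30×10⁻⁴
Q_c = 4.30×10⁻⁴ > K_c = 6.12×10⁻⁵: net reverse reaction.

D₂, B, XY₂ (products)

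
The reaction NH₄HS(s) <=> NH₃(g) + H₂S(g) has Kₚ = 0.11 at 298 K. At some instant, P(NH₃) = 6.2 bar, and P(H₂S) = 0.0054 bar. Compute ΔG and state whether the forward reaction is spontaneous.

(NH₄HS is a pure solid — omitted from Qₚ.)
Qₚ = P(NH₃)·P(H₂S) = (6.2)·(0.0054) = 0.0335
ΔG = RT ln(Qₚ/Kₚ) = (8.314 J mol⁻¹ K⁻¹)(298 K) × ln(0.0335/0.11)
   = (2.478 kJ/mol)(-1.189) = -2.95 kJ/mol
ΔG < 0, so the forward reaction is spontaneous (proceeds forward).

ΔG = -2.95 kJ/mol; the forward reaction is spontaneous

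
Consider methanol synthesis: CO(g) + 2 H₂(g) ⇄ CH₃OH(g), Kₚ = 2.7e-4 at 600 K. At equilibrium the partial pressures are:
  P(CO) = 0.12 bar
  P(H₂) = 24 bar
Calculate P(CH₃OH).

At equilibrium, Kₚ = P(CH₃OH) / (P(CO)·P(H₂)²) = 2.7e-4.
(P(CH₃OH)) / ((0.12)·(24)²) = 2.7e-4
P(CH₃OH) = 0.0187 = 0.019 bar

P(CH₃OH) = 0.019 bar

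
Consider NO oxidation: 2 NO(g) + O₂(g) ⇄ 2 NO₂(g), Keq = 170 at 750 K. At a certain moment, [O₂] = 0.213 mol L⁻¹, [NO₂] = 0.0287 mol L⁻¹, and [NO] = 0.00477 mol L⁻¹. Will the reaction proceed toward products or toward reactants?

at equilibrium

Q = [NO₂]² / ([NO]²·[O₂]) = (0.0287)² / ((0.00477)²·(0.213)) = 170
Q = 170 = Keq, so the system is already at equilibrium.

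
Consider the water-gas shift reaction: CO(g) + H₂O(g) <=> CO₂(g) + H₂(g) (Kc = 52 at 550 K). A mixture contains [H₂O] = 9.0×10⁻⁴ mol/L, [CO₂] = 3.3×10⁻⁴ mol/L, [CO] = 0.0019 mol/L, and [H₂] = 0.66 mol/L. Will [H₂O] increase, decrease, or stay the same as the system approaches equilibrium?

Qc = [CO₂]·[H₂] / ([CO]·[H₂O]) = (3.3×10⁻⁴)·(0.66) / ((0.0019)·(9.0×10⁻⁴)) = 130
Qc = 130 > Kc = 52: net reverse reaction.
H₂O is a reactant, so it increases.

increase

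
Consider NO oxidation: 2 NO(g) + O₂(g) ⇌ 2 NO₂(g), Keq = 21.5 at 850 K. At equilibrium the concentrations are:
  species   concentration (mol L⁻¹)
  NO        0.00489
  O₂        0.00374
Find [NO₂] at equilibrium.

[NO₂] = 0.00139 mol L⁻¹

At equilibrium, Keq = [NO₂]² / ([NO]²·[O₂]) = 21.5.
([NO₂])² / ((0.00489)²·(0.00374)) = 21.5
[NO₂]² = 1.92×10⁻⁶ ⇒ [NO₂] = 0.00139 mol L⁻¹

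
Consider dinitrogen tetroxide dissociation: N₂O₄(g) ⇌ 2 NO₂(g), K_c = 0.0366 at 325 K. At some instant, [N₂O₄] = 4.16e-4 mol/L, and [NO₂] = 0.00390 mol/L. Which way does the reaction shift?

neither direction; the system is at equilibrium

Q_c = [NO₂]² / [N₂O₄] = (0.00390)² / (4.16e-4) = 0.0366
Q_c = 0.0366 = K_c, so the system is already at equilibrium.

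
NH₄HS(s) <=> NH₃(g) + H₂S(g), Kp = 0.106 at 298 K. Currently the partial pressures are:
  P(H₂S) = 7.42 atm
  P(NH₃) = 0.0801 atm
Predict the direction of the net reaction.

toward reactants

(NH₄HS is a pure solid — omitted from Qp.)
Qp = P(NH₃)·P(H₂S) = (0.0801)·(7.42) = 0.594
Qp = 0.594 > Kp = 0.106, so the reverse reaction proceeds.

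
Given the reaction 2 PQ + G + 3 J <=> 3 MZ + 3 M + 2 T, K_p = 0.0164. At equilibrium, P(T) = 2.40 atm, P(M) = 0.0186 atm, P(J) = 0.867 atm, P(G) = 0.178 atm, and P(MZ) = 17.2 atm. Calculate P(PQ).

At equilibrium, K_p = P(MZ)³·P(M)³·P(T)² / (P(PQ)²·P(G)·P(J)³) = 0.0164.
(17.2)³·(0.0186)³·(2.40)² / ((P(PQ))²·(0.178)·(0.867)³) = 0.0164
P(PQ)² = 99.1 ⇒ P(PQ) = 9.96 atm

P(PQ) = 9.96 atm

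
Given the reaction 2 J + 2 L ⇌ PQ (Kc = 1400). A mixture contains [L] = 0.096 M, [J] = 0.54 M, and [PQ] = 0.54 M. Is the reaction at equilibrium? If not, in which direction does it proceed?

Qc = [PQ] / ([J]²·[L]²) = (0.54) / ((0.54)²·(0.096)²) = 200
Qc = 200 < Kc = 1400, so the forward reaction proceeds.

in the forward direction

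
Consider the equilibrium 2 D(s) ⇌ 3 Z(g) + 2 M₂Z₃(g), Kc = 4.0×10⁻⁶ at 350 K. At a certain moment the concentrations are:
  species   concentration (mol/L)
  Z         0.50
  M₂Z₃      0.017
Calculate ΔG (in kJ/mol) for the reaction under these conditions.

ΔG = 6.40 kJ/mol

(D is a pure solid — omitted from Qc.)
Qc = [Z]³·[M₂Z₃]² = (0.50)³·(0.017)² = 3.61×10⁻⁵
ΔG = RT ln(Qc/Kc) = (8.314 J mol⁻¹ K⁻¹)(350 K) × ln(3.61×10⁻⁵/4.0×10⁻⁶)
   = (2.910 kJ/mol)(2.200) = 6.40 kJ/mol
ΔG > 0, so the forward reaction is non-spontaneous (proceeds in reverse).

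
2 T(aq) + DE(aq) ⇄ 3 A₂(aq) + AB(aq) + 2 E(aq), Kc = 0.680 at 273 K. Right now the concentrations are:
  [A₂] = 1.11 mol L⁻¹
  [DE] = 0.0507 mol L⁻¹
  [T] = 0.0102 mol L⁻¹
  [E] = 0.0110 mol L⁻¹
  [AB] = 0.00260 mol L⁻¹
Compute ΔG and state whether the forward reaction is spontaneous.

ΔG = -4.81 kJ/mol; the forward reaction is spontaneous

Qc = [A₂]³·[AB]·[E]² / ([T]²·[DE]) = (1.11)³·(0.00260)·(0.0110)² / ((0.0102)²·(0.0507)) = 0.0816
ΔG = RT ln(Qc/Kc) = (8.314 J mol⁻¹ K⁻¹)(273 K) × ln(0.0816/0.680)
   = (2.270 kJ/mol)(-2.120) = -4.81 kJ/mol
ΔG < 0, so the forward reaction is spontaneous (proceeds forward).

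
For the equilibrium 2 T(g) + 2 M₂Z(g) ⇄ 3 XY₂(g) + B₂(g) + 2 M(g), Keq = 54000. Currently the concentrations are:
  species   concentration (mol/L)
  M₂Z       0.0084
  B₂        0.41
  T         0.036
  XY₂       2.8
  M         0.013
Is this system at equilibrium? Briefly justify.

no; Q < K, reaction proceeds forward

Q = [XY₂]³·[B₂]·[M]² / ([T]²·[M₂Z]²) = (2.8)³·(0.41)·(0.013)² / ((0.036)²·(0.0084)²) = 17000
Q = 17000 < Keq = 54000: net forward reaction.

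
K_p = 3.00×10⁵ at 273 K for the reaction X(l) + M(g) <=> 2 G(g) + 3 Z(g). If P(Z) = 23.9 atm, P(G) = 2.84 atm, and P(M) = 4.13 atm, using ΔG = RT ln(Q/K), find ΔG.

(X is a pure liquid — omitted from Q_p.)
Q_p = P(G)²·P(Z)³ / P(M) = (2.84)²·(23.9)³ / (4.13) = 26700
ΔG = RT ln(Q_p/K_p) = (8.314 J mol⁻¹ K⁻¹)(273 K) × ln(26700/3.00×10⁵)
   = (2.270 kJ/mol)(-2.419) = -5.49 kJ/mol
ΔG < 0, so the forward reaction is spontaneous (proceeds forward).

ΔG = -5.49 kJ/mol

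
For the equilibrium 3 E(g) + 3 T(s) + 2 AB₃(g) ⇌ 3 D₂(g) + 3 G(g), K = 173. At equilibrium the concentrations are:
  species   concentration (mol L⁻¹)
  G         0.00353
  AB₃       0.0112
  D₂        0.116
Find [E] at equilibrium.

[E] = 0.00147 mol L⁻¹

(T is a pure solid — omitted from K.)
At equilibrium, K = [D₂]³·[G]³ / ([E]³·[AB₃]²) = 173.
(0.116)³·(0.00353)³ / (([E])³·(0.0112)²) = 173
[E]³ = 3.16e-9 ⇒ [E] = 0.00147 mol L⁻¹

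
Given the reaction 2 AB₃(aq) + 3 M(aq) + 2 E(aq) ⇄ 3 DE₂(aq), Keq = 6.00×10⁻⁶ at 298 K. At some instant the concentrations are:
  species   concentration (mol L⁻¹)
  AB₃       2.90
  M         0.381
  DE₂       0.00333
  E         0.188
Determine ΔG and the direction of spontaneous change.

Q = [DE₂]³ / ([AB₃]²·[M]³·[E]²) = (0.00333)³ / ((2.90)²·(0.381)³·(0.188)²) = 2.25×10⁻⁶
ΔG = RT ln(Q/Keq) = (8.314 J mol⁻¹ K⁻¹)(298 K) × ln(2.25×10⁻⁶/6.00×10⁻⁶)
   = (2.478 kJ/mol)(-0.9808) = -2.43 kJ/mol
ΔG < 0, so the forward reaction is spontaneous (proceeds forward).

ΔG = -2.43 kJ/mol; the forward reaction is spontaneous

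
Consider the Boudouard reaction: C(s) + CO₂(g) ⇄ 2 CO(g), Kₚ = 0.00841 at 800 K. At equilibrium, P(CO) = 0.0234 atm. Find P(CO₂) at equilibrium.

P(CO₂) = 0.0651 atm

(C is a pure solid — omitted from Kₚ.)
At equilibrium, Kₚ = P(CO)² / P(CO₂) = 0.00841.
(0.0234)² / (P(CO₂)) = 0.00841
P(CO₂) = 0.0651 atm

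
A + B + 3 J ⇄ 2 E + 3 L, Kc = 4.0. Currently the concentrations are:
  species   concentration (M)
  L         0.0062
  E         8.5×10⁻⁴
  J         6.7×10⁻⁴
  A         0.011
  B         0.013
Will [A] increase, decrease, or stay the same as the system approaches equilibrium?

Qc = [E]²·[L]³ / ([A]·[B]·[J]³) = (8.5×10⁻⁴)²·(0.0062)³ / ((0.011)·(0.013)·(6.7×10⁻⁴)³) = 4.0
Qc = 4.0 = Kc; the system is at equilibrium.

stay the same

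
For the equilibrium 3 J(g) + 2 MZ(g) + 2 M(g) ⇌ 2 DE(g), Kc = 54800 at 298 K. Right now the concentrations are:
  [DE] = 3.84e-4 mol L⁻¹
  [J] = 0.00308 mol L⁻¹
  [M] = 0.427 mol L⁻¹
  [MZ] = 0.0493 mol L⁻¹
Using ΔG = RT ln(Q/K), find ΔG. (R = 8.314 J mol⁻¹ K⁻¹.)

ΔG = -3.89 kJ/mol

Qc = [DE]² / ([J]³·[MZ]²·[M]²) = (3.84e-4)² / ((0.00308)³·(0.0493)²·(0.427)²) = 11400
ΔG = RT ln(Qc/Kc) = (8.314 J mol⁻¹ K⁻¹)(298 K) × ln(11400/54800)
   = (2.478 kJ/mol)(-1.570) = -3.89 kJ/mol
ΔG < 0, so the forward reaction is spontaneous (proceeds forward).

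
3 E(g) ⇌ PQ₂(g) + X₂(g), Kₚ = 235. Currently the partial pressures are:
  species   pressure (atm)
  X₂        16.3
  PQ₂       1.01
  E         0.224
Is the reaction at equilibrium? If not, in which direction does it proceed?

toward reactants

Qₚ = P(PQ₂)·P(X₂) / P(E)³ = (1.01)·(16.3) / (0.224)³ = 1460
Qₚ = 1460 > Kₚ = 235, so the reverse reaction proceeds.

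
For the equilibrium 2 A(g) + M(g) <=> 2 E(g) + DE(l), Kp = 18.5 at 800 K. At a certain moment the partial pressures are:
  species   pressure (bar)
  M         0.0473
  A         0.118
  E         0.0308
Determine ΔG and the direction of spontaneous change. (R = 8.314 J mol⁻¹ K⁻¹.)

(DE is a pure liquid — omitted from Qp.)
Qp = P(E)² / (P(A)²·P(M)) = (0.0308)² / ((0.118)²·(0.0473)) = 1.44
ΔG = RT ln(Qp/Kp) = (8.314 J mol⁻¹ K⁻¹)(800 K) × ln(1.44/18.5)
   = (6.651 kJ/mol)(-2.553) = -17.0 kJ/mol
ΔG < 0, so the forward reaction is spontaneous (proceeds forward).

ΔG = -17.0 kJ/mol; the forward reaction is spontaneous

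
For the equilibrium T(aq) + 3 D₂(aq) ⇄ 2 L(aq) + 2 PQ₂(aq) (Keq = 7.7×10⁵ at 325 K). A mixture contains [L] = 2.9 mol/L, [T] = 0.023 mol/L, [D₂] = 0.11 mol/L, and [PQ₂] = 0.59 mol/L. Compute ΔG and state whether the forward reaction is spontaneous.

Q = [L]²·[PQ₂]² / ([T]·[D₂]³) = (2.9)²·(0.59)² / ((0.023)·(0.11)³) = 95600
ΔG = RT ln(Q/Keq) = (8.314 J mol⁻¹ K⁻¹)(325 K) × ln(95600/7.7×10⁵)
   = (2.702 kJ/mol)(-2.086) = -5.64 kJ/mol
ΔG < 0, so the forward reaction is spontaneous (proceeds forward).

ΔG = -5.64 kJ/mol; the forward reaction is spontaneous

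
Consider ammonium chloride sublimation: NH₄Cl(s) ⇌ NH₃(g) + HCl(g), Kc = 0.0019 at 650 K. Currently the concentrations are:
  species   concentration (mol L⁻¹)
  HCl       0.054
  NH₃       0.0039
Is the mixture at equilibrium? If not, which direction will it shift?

(NH₄Cl is a pure solid — omitted from Qc.)
Qc = [NH₃]·[HCl] = (0.0039)·(0.054) = 2.1×10⁻⁴
Qc = 2.1×10⁻⁴ < Kc = 0.0019: net forward reaction.

no; Q < K, reaction proceeds forward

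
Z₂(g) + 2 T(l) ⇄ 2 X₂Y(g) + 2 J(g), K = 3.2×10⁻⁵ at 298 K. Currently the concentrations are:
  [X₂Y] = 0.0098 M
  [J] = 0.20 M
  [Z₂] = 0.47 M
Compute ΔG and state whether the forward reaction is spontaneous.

(T is a pure liquid — omitted from Q.)
Q = [X₂Y]²·[J]² / [Z₂] = (0.0098)²·(0.20)² / (0.47) = 8.17×10⁻⁶
ΔG = RT ln(Q/K) = (8.314 J mol⁻¹ K⁻¹)(298 K) × ln(8.17×10⁻⁶/3.2×10⁻⁵)
   = (2.478 kJ/mol)(-1.365) = -3.38 kJ/mol
ΔG < 0, so the forward reaction is spontaneous (proceeds forward).

ΔG = -3.38 kJ/mol; the forward reaction is spontaneous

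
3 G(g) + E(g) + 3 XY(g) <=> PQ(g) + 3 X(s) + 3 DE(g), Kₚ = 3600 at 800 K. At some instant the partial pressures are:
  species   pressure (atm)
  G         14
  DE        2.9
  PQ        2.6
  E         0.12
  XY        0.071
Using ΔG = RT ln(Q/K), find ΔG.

ΔG = -12.6 kJ/mol

(X is a pure solid — omitted from Qₚ.)
Qₚ = P(PQ)·P(DE)³ / (P(G)³·P(E)·P(XY)³) = (2.6)·(2.9)³ / ((14)³·(0.12)·(0.071)³) = 538
ΔG = RT ln(Qₚ/Kₚ) = (8.314 J mol⁻¹ K⁻¹)(800 K) × ln(538/3600)
   = (6.651 kJ/mol)(-1.901) = -12.6 kJ/mol
ΔG < 0, so the forward reaction is spontaneous (proceeds forward).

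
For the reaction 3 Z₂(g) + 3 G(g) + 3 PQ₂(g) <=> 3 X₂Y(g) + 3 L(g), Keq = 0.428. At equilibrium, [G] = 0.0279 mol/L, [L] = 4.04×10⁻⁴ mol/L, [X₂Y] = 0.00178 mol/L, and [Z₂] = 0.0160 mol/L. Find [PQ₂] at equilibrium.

At equilibrium, Keq = [X₂Y]³·[L]³ / ([Z₂]³·[G]³·[PQ₂]³) = 0.428.
(0.00178)³·(4.04×10⁻⁴)³ / ((0.0160)³·(0.0279)³·([PQ₂])³) = 0.428
[PQ₂]³ = 9.77×10⁻⁹ ⇒ [PQ₂] = 0.00214 mol/L

[PQ₂] = 0.00214 mol/L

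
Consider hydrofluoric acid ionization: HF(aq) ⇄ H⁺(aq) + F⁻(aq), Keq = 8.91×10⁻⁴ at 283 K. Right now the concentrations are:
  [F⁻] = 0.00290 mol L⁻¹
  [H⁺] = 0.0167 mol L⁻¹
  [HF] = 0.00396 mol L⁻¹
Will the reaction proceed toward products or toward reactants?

Q = [H⁺]·[F⁻] / [HF] = (0.0167)·(0.00290) / (0.00396) = 0.0122
Q = 0.0122 > Keq = 8.91×10⁻⁴, so the reverse reaction proceeds.

toward reactants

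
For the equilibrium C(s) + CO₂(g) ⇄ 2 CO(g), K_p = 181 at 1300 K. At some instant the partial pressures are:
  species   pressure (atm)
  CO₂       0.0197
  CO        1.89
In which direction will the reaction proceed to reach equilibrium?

neither direction; the system is at equilibrium

(C is a pure solid — omitted from Q_p.)
Q_p = P(CO)² / P(CO₂) = (1.89)² / (0.0197) = 181
Q_p = 181 = K_p, so the system is already at equilibrium.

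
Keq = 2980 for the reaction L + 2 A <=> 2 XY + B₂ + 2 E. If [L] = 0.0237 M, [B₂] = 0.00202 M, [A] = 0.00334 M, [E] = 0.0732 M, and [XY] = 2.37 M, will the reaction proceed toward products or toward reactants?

forward (toward products)

Q = [XY]²·[B₂]·[E]² / ([L]·[A]²) = (2.37)²·(0.00202)·(0.0732)² / ((0.0237)·(0.00334)²) = 230
Q = 230 < Keq = 2980, so the forward reaction proceeds.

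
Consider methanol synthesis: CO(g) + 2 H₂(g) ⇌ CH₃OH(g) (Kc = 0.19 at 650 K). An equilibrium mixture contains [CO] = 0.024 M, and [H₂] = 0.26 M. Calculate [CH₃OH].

[CH₃OH] = 3.1×10⁻⁴ M

At equilibrium, Kc = [CH₃OH] / ([CO]·[H₂]²) = 0.19.
([CH₃OH]) / ((0.024)·(0.26)²) = 0.19
[CH₃OH] = 3.08×10⁻⁴ = 3.1×10⁻⁴ M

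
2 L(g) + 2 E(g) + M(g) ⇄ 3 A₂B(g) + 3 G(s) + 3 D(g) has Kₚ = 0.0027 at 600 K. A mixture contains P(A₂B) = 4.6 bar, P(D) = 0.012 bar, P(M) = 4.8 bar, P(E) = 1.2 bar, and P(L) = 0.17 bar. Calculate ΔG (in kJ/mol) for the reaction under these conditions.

ΔG = -5.81 kJ/mol

(G is a pure solid — omitted from Qₚ.)
Qₚ = P(A₂B)³·P(D)³ / (P(L)²·P(E)²·P(M)) = (4.6)³·(0.012)³ / ((0.17)²·(1.2)²·(4.8)) = 8.42×10⁻⁴
ΔG = RT ln(Qₚ/Kₚ) = (8.314 J mol⁻¹ K⁻¹)(600 K) × ln(8.42×10⁻⁴/0.0027)
   = (4.988 kJ/mol)(-1.165) = -5.81 kJ/mol
ΔG < 0, so the forward reaction is spontaneous (proceeds forward).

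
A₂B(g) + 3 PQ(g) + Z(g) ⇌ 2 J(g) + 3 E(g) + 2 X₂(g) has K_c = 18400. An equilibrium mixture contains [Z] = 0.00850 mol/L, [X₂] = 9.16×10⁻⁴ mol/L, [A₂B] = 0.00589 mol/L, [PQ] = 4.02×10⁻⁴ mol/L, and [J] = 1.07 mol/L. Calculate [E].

[E] = 0.0396 mol/L

At equilibrium, K_c = [J]²·[E]³·[X₂]² / ([A₂B]·[PQ]³·[Z]) = 18400.
(1.07)²·([E])³·(9.16×10⁻⁴)² / ((0.00589)·(4.02×10⁻⁴)³·(0.00850)) = 18400
[E]³ = 6.23×10⁻⁵ ⇒ [E] = 0.0396 mol/L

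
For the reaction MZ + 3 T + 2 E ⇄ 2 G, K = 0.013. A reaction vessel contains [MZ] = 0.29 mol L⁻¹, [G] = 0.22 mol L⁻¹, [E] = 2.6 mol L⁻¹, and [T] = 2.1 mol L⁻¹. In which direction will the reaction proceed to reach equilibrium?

to the right

Q = [G]² / ([MZ]·[T]³·[E]²) = (0.22)² / ((0.29)·(2.1)³·(2.6)²) = 0.0027
Q = 0.0027 < K = 0.013, so the forward reaction proceeds.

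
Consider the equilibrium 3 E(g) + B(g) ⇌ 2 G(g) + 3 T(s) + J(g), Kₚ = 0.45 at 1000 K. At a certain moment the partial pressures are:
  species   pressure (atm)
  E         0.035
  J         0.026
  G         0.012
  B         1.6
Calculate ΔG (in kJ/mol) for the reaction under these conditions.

ΔG = -17.5 kJ/mol

(T is a pure solid — omitted from Qₚ.)
Qₚ = P(G)²·P(J) / (P(E)³·P(B)) = (0.012)²·(0.026) / ((0.035)³·(1.6)) = 0.0546
ΔG = RT ln(Qₚ/Kₚ) = (8.314 J mol⁻¹ K⁻¹)(1000 K) × ln(0.0546/0.45)
   = (8.314 kJ/mol)(-2.109) = -17.5 kJ/mol
ΔG < 0, so the forward reaction is spontaneous (proceeds forward).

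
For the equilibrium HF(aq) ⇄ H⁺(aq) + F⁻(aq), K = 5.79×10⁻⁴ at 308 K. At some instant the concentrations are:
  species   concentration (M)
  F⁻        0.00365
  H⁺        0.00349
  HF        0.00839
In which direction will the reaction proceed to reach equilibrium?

reverse (toward reactants)

Q = [H⁺]·[F⁻] / [HF] = (0.00349)·(0.00365) / (0.00839) = 0.00152
Q = 0.00152 > K = 5.79×10⁻⁴, so the reverse reaction proceeds.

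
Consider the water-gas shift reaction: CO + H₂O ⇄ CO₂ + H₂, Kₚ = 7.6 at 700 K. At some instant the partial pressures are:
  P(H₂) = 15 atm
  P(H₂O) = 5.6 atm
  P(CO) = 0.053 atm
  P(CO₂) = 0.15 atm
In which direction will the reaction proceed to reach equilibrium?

Qₚ = P(CO₂)·P(H₂) / (P(CO)·P(H₂O)) = (0.15)·(15) / ((0.053)·(5.6)) = 7.6
Qₚ = 7.6 = Kₚ, so the system is already at equilibrium.

no net change (already at equilibrium)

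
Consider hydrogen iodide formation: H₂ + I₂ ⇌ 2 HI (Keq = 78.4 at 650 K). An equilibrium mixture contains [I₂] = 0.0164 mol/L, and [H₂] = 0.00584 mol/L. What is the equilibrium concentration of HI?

At equilibrium, Keq = [HI]² / ([H₂]·[I₂]) = 78.4.
([HI])² / ((0.00584)·(0.0164)) = 78.4
[HI]² = 0.00751 ⇒ [HI] = 0.0867 mol/L

[HI] = 0.0867 mol/L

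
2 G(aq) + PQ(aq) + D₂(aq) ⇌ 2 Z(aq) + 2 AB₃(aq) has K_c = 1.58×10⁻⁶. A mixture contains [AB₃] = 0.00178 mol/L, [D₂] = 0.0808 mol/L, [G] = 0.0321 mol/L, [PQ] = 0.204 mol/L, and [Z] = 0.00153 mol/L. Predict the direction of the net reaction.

Q_c = [Z]²·[AB₃]² / ([G]²·[PQ]·[D₂]) = (0.00153)²·(0.00178)² / ((0.0321)²·(0.204)·(0.0808)) = 4.37×10⁻⁷
Q_c = 4.37×10⁻⁷ < K_c = 1.58×10⁻⁶, so the forward reaction proceeds.

in the forward direction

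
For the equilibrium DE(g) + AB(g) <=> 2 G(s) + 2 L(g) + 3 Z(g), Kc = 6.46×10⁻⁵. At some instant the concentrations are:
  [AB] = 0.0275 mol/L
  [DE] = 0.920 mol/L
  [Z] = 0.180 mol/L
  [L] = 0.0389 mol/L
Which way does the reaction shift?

to the left

(G is a pure solid — omitted from Qc.)
Qc = [L]²·[Z]³ / ([DE]·[AB]) = (0.0389)²·(0.180)³ / ((0.920)·(0.0275)) = 3.49×10⁻⁴
Qc = 3.49×10⁻⁴ > Kc = 6.46×10⁻⁵, so the reverse reaction proceeds.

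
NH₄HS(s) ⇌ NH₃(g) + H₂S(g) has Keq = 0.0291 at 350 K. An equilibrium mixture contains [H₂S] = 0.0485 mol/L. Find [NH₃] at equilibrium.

(NH₄HS is a pure solid — omitted from Keq.)
At equilibrium, Keq = [NH₃]·[H₂S] = 0.0291.
([NH₃])·(0.0485) = 0.0291
[NH₃] = 0.600 mol/L

[NH₃] = 0.600 mol/L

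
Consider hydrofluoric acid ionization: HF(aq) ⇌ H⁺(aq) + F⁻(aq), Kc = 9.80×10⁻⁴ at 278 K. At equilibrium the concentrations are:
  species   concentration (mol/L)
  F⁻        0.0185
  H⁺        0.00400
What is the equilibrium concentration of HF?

At equilibrium, Kc = [H⁺]·[F⁻] / [HF] = 9.80×10⁻⁴.
(0.00400)·(0.0185) / ([HF]) = 9.80×10⁻⁴
[HF] = 0.0755 mol/L

[HF] = 0.0755 mol/L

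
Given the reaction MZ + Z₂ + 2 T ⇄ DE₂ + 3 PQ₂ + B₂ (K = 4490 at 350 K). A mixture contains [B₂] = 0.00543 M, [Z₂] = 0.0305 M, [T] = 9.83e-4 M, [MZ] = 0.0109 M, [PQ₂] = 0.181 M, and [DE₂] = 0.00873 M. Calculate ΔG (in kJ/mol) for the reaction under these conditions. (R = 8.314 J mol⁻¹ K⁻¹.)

ΔG = -4.76 kJ/mol

Q = [DE₂]·[PQ₂]³·[B₂] / ([MZ]·[Z₂]·[T]²) = (0.00873)·(0.181)³·(0.00543) / ((0.0109)·(0.0305)·(9.83e-4)²) = 875
ΔG = RT ln(Q/K) = (8.314 J mol⁻¹ K⁻¹)(350 K) × ln(875/4490)
   = (2.910 kJ/mol)(-1.635) = -4.76 kJ/mol
ΔG < 0, so the forward reaction is spontaneous (proceeds forward).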